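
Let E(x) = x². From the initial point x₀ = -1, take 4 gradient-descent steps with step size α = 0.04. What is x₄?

E′(x) = 2x
x₁ = -1 − 0.04·(-2) = -0.92
x₂ = -0.92 − 0.04·(-1.84) = -0.8464
x₃ = -0.8464 − 0.04·(-1.6928) = -0.778688
x₄ = -0.778688 − 0.04·(-1.557376) = -0.71639296

-0.71639296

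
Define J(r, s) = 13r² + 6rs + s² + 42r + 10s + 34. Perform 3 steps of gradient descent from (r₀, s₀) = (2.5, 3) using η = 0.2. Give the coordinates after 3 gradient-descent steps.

∇J = (26r + 6s + 42, 6r + 2s + 10)
Step 1: at (2.5, 3), ∇J = (125, 31) → (2.5, 3) − 0.2·(125, 31) = (-22.5, -3.2)
Step 2: at (-22.5, -3.2), ∇J = (-562.2, -131.4) → (-22.5, -3.2) − 0.2·(-562.2, -131.4) = (89.94, 23.08)
Step 3: at (89.94, 23.08), ∇J = (2518.92, 595.8) → (89.94, 23.08) − 0.2·(2518.92, 595.8) = (-413.844, -96.08)

(-413.844, -96.08)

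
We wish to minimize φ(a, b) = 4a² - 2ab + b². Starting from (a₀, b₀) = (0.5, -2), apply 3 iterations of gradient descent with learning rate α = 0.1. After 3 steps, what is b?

-1.08

∇φ = (8a - 2b, -2a + 2b)
Step 1: at (0.5, -2), ∇φ = (8, -5) → (0.5, -2) − 0.1·(8, -5) = (-0.3, -1.5)
Step 2: at (-0.3, -1.5), ∇φ = (0.6, -2.4) → (-0.3, -1.5) − 0.1·(0.6, -2.4) = (-0.36, -1.26)
Step 3: at (-0.36, -1.26), ∇φ = (-0.36, -1.8) → (-0.36, -1.26) − 0.1·(-0.36, -1.8) = (-0.324, -1.08)
b = -1.08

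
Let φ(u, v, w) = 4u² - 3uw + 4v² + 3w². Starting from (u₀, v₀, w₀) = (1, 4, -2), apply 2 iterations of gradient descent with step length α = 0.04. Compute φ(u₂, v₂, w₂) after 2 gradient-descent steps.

17.21851904

∇φ = (8u - 3w, 8v, -3u + 6w)
Step 1: at (1, 4, -2), ∇φ = (14, 32, -15) → (1, 4, -2) − 0.04·(14, 32, -15) = (0.44, 2.72, -1.4)
Step 2: at (0.44, 2.72, -1.4), ∇φ = (7.72, 21.76, -9.72) → (0.44, 2.72, -1.4) − 0.04·(7.72, 21.76, -9.72) = (0.1312, 1.8496, -1.0112)
φ(0.1312, 1.8496, -1.0112) = 17.21851904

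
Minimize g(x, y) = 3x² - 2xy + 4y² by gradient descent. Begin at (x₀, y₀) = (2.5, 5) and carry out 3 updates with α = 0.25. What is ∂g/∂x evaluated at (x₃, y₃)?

31.875

∇g = (6x - 2y, -2x + 8y)
(x₁, y₁) = (2.5, 5) − 0.25·(5, 35) = (1.25, -3.75)
(x₂, y₂) = (1.25, -3.75) − 0.25·(15, -32.5) = (-2.5, 4.375)
(x₃, y₃) = (-2.5, 4.375) − 0.25·(-23.75, 40) = (3.4375, -5.625)
∂g/∂x at (3.4375, -5.625) = 31.875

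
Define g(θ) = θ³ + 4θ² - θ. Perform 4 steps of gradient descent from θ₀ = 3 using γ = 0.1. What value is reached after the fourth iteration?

g′(θ) = 3θ² + 8θ - 1
θ₁ = 3 − 0.1·50 = -2
θ₂ = -2 − 0.1·(-5) = -1.5
θ₃ = -1.5 − 0.1·(-6.25) = -0.875
θ₄ = -0.875 − 0.1·(-5.703125) = -0.3046875

-0.3046875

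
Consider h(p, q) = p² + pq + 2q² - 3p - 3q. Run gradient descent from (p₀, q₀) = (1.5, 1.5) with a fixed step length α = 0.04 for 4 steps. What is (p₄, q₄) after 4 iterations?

(1.32356352, 0.94627584)

∇h = (2p + q - 3, p + 4q - 3)
Step 1: at (1.5, 1.5), ∇h = (1.5, 4.5) → (1.5, 1.5) − 0.04·(1.5, 4.5) = (1.44, 1.32)
Step 2: at (1.44, 1.32), ∇h = (1.2, 3.72) → (1.44, 1.32) − 0.04·(1.2, 3.72) = (1.392, 1.1712)
Step 3: at (1.392, 1.1712), ∇h = (0.9552, 3.0768) → (1.392, 1.1712) − 0.04·(0.9552, 3.0768) = (1.353792, 1.048128)
Step 4: at (1.353792, 1.048128), ∇h = (0.755712, 2.546304) → (1.353792, 1.048128) − 0.04·(0.755712, 2.546304) = (1.32356352, 0.94627584)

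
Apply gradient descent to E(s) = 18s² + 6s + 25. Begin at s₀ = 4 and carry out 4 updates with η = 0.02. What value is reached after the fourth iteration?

E′(s) = 36s + 6
Step 1: E′(4) = 150; s₁ = 4 − 0.02·150 = 1
Step 2: E′(1) = 42; s₂ = 1 − 0.02·42 = 0.16
Step 3: E′(0.16) = 11.76; s₃ = 0.16 − 0.02·11.76 = -0.0752
Step 4: E′(-0.0752) = 3.2928; s₄ = -0.0752 − 0.02·3.2928 = -0.141056

-0.141056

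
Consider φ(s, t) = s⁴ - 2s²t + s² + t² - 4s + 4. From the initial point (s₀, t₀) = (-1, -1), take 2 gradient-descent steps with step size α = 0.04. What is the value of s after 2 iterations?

∇φ = (4s³ - 4st + 2s - 4, -2s² + 2t)
Step 1: at (-1, -1), ∇φ = (-14, -4) → (-1, -1) − 0.04·(-14, -4) = (-0.44, -0.84)
Step 2: at (-0.44, -0.84), ∇φ = (-6.699136, -2.0672) → (-0.44, -0.84) − 0.04·(-6.699136, -2.0672) = (-0.17203456, -0.757312)
s = -0.17203456

-0.17203456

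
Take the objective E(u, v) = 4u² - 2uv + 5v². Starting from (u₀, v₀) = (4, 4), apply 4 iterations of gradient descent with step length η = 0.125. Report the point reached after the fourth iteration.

(-0.015625, 0.03125)

∇E = (8u - 2v, -2u + 10v)
(u₁, v₁) = (4, 4) − 0.125·(24, 32) = (1, 0)
(u₂, v₂) = (1, 0) − 0.125·(8, -2) = (0, 0.25)
(u₃, v₃) = (0, 0.25) − 0.125·(-0.5, 2.5) = (0.0625, -0.0625)
(u₄, v₄) = (0.0625, -0.0625) − 0.125·(0.625, -0.75) = (-0.015625, 0.03125)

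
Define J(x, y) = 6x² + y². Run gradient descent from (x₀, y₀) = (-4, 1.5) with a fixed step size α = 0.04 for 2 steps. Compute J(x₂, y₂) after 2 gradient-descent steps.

∇J = (12x, 2y)
(x₁, y₁) = (-4, 1.5) − 0.04·(-48, 3) = (-2.08, 1.38)
(x₂, y₂) = (-2.08, 1.38) − 0.04·(-24.96, 2.76) = (-1.0816, 1.2696)
J(-1.0816, 1.2696) = 8.63103552

8.63103552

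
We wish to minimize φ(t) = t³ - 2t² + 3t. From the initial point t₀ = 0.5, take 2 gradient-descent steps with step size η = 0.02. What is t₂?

φ′(t) = 3t² - 4t + 3
Step 1: φ′(0.5) = 1.75; t₁ = 0.5 − 0.02·1.75 = 0.465
Step 2: φ′(0.465) = 1.788675; t₂ = 0.465 − 0.02·1.788675 = 0.4292265

0.4292265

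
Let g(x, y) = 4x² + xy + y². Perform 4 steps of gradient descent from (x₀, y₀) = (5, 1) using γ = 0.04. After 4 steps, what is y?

0.30336

∇g = (8x + y, x + 2y)
(x₁, y₁) = (5, 1) − 0.04·(41, 7) = (3.36, 0.72)
(x₂, y₂) = (3.36, 0.72) − 0.04·(27.6, 4.8) = (2.256, 0.528)
(x₃, y₃) = (2.256, 0.528) − 0.04·(18.576, 3.312) = (1.51296, 0.39552)
(x₄, y₄) = (1.51296, 0.39552) − 0.04·(12.4992, 2.304) = (1.012992, 0.30336)
y = 0.30336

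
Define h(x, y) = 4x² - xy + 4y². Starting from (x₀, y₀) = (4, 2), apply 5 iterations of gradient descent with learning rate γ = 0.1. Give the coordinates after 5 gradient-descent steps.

∇h = (8x - y, -x + 8y)
(x₁, y₁) = (4, 2) − 0.1·(30, 12) = (1, 0.8)
(x₂, y₂) = (1, 0.8) − 0.1·(7.2, 5.4) = (0.28, 0.26)
(x₃, y₃) = (0.28, 0.26) − 0.1·(1.98, 1.8) = (0.082, 0.08)
(x₄, y₄) = (0.082, 0.08) − 0.1·(0.576, 0.558) = (0.0244, 0.0242)
(x₅, y₅) = (0.0244, 0.0242) − 0.1·(0.171, 0.1692) = (0.0073, 0.00728)

(0.0073, 0.00728)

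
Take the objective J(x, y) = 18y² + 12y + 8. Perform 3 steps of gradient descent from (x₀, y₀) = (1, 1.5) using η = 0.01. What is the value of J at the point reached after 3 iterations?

10.157528342528

∇J = (0, 36y + 12)
(x₁, y₁) = (1, 1.5) − 0.01·(0, 66) = (1, 0.84)
(x₂, y₂) = (1, 0.84) − 0.01·(0, 42.24) = (1, 0.4176)
(x₃, y₃) = (1, 0.4176) − 0.01·(0, 27.0336) = (1, 0.147264)
J(1, 0.147264) = 10.157528342528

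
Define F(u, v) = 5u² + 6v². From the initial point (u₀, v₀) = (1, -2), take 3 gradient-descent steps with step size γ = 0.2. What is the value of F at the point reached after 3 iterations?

∇F = (10u, 12v)
Step 1: at (1, -2), ∇F = (10, -24) → (1, -2) − 0.2·(10, -24) = (-1, 2.8)
Step 2: at (-1, 2.8), ∇F = (-10, 33.6) → (-1, 2.8) − 0.2·(-10, 33.6) = (1, -3.92)
Step 3: at (1, -3.92), ∇F = (10, -47.04) → (1, -3.92) − 0.2·(10, -47.04) = (-1, 5.488)
F(-1, 5.488) = 185.708864

185.708864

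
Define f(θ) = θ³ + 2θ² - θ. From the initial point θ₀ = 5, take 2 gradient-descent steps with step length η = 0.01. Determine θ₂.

f′(θ) = 3θ² + 4θ - 1
Step 1: f′(5) = 94; θ₁ = 5 − 0.01·94 = 4.06
Step 2: f′(4.06) = 64.6908; θ₂ = 4.06 − 0.01·64.6908 = 3.413092

3.413092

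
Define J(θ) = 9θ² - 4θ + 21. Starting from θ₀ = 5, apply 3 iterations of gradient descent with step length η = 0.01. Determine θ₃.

J′(θ) = 18θ - 4
Step 1: J′(5) = 86; θ₁ = 5 − 0.01·86 = 4.14
Step 2: J′(4.14) = 70.52; θ₂ = 4.14 − 0.01·70.52 = 3.4348
Step 3: J′(3.4348) = 57.8264; θ₃ = 3.4348 − 0.01·57.8264 = 2.856536

2.856536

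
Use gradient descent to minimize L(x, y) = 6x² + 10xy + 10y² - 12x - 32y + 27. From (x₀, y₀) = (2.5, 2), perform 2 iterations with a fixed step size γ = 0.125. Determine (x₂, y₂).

∇L = (12x + 10y - 12, 10x + 20y - 32)
(x₁, y₁) = (2.5, 2) − 0.125·(38, 33) = (-2.25, -2.125)
(x₂, y₂) = (-2.25, -2.125) − 0.125·(-60.25, -97) = (5.28125, 10)

(5.28125, 10)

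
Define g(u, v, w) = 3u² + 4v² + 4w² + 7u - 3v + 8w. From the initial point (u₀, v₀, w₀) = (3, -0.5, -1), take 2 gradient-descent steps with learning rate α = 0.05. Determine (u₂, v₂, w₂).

(0.875, 0.06, -1)

∇g = (6u + 7, 8v - 3, 8w + 8)
(u₁, v₁, w₁) = (3, -0.5, -1) − 0.05·(25, -7, 0) = (1.75, -0.15, -1)
(u₂, v₂, w₂) = (1.75, -0.15, -1) − 0.05·(17.5, -4.2, 0) = (0.875, 0.06, -1)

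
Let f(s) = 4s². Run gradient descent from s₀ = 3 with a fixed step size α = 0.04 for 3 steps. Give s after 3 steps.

0.943296

f′(s) = 8s
s₁ = 3 − 0.04·24 = 2.04
s₂ = 2.04 − 0.04·16.32 = 1.3872
s₃ = 1.3872 − 0.04·11.0976 = 0.943296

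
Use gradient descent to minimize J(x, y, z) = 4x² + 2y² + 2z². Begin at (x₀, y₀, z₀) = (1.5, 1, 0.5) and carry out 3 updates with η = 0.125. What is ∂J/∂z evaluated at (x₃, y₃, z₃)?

∇J = (8x, 4y, 4z)
Step 1: at (1.5, 1, 0.5), ∇J = (12, 4, 2) → (1.5, 1, 0.5) − 0.125·(12, 4, 2) = (0, 0.5, 0.25)
Step 2: at (0, 0.5, 0.25), ∇J = (0, 2, 1) → (0, 0.5, 0.25) − 0.125·(0, 2, 1) = (0, 0.25, 0.125)
Step 3: at (0, 0.25, 0.125), ∇J = (0, 1, 0.5) → (0, 0.25, 0.125) − 0.125·(0, 1, 0.5) = (0, 0.125, 0.0625)
∂J/∂z at (0, 0.125, 0.0625) = 0.25

0.25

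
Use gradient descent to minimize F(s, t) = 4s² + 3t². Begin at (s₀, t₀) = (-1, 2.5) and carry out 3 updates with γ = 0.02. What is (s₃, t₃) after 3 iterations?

(-0.592704, 1.70368)

∇F = (8s, 6t)
(s₁, t₁) = (-1, 2.5) − 0.02·(-8, 15) = (-0.84, 2.2)
(s₂, t₂) = (-0.84, 2.2) − 0.02·(-6.72, 13.2) = (-0.7056, 1.936)
(s₃, t₃) = (-0.7056, 1.936) − 0.02·(-5.6448, 11.616) = (-0.592704, 1.70368)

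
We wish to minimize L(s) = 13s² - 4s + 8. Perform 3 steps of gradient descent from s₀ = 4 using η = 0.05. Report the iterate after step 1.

-1

L′(s) = 26s - 4
s₁ = 4 − 0.05·100 = -1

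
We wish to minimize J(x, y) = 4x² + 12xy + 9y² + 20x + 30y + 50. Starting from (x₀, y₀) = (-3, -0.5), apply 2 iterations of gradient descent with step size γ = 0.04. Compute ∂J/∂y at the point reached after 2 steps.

∇J = (8x + 12y + 20, 12x + 18y + 30)
(x₁, y₁) = (-3, -0.5) − 0.04·(-10, -15) = (-2.6, 0.1)
(x₂, y₂) = (-2.6, 0.1) − 0.04·(0.4, 0.6) = (-2.616, 0.076)
∂J/∂y at (-2.616, 0.076) = -0.024

-0.024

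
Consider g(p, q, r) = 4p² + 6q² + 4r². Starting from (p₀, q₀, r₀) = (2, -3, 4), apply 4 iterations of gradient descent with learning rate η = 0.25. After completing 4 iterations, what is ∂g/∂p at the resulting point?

16

∇g = (8p, 12q, 8r)
(p₁, q₁, r₁) = (2, -3, 4) − 0.25·(16, -36, 32) = (-2, 6, -4)
(p₂, q₂, r₂) = (-2, 6, -4) − 0.25·(-16, 72, -32) = (2, -12, 4)
(p₃, q₃, r₃) = (2, -12, 4) − 0.25·(16, -144, 32) = (-2, 24, -4)
(p₄, q₄, r₄) = (-2, 24, -4) − 0.25·(-16, 288, -32) = (2, -48, 4)
∂g/∂p at (2, -48, 4) = 16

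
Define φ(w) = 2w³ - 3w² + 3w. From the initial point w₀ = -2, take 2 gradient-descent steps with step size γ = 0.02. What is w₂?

-4.101008

φ′(w) = 6w² - 6w + 3
Step 1: φ′(-2) = 39; w₁ = -2 − 0.02·39 = -2.78
Step 2: φ′(-2.78) = 66.0504; w₂ = -2.78 − 0.02·66.0504 = -4.101008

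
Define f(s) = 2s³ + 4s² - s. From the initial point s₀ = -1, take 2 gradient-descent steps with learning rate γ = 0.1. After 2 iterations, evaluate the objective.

f′(s) = 6s² + 8s - 1
s₁ = -1 − 0.1·(-3) = -0.7
s₂ = -0.7 − 0.1·(-3.66) = -0.334
f(-0.334) = 0.705704592

0.705704592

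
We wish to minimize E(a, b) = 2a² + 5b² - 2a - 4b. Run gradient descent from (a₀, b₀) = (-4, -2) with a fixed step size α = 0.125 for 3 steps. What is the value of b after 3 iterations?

∇E = (4a - 2, 10b - 4)
(a₁, b₁) = (-4, -2) − 0.125·(-18, -24) = (-1.75, 1)
(a₂, b₂) = (-1.75, 1) − 0.125·(-9, 6) = (-0.625, 0.25)
(a₃, b₃) = (-0.625, 0.25) − 0.125·(-4.5, -1.5) = (-0.0625, 0.4375)
b = 0.4375

0.4375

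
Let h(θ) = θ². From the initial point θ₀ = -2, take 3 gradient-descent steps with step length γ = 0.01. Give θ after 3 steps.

h′(θ) = 2θ
Step 1: h′(-2) = -4; θ₁ = -2 − 0.01·(-4) = -1.96
Step 2: h′(-1.96) = -3.92; θ₂ = -1.96 − 0.01·(-3.92) = -1.9208
Step 3: h′(-1.9208) = -3.8416; θ₃ = -1.9208 − 0.01·(-3.8416) = -1.882384

-1.882384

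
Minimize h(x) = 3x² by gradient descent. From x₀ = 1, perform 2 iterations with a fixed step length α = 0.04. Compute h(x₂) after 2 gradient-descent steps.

h′(x) = 6x
Step 1: h′(1) = 6; x₁ = 1 − 0.04·6 = 0.76
Step 2: h′(0.76) = 4.56; x₂ = 0.76 − 0.04·4.56 = 0.5776
h(0.5776) = 1.00086528

1.00086528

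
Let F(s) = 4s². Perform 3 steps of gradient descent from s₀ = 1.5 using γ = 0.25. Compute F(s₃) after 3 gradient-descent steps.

F′(s) = 8s
s₁ = 1.5 − 0.25·12 = -1.5
s₂ = -1.5 − 0.25·(-12) = 1.5
s₃ = 1.5 − 0.25·12 = -1.5
F(-1.5) = 9

9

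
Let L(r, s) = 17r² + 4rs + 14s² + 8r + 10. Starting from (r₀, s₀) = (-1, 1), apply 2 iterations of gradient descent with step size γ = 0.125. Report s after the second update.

4.125

∇L = (34r + 4s + 8, 4r + 28s)
(r₁, s₁) = (-1, 1) − 0.125·(-22, 24) = (1.75, -2)
(r₂, s₂) = (1.75, -2) − 0.125·(59.5, -49) = (-5.6875, 4.125)
s = 4.125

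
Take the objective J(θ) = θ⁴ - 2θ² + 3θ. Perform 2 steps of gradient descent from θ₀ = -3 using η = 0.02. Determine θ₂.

-1.17267648

J′(θ) = 4θ³ - 4θ + 3
Step 1: J′(-3) = -93; θ₁ = -3 − 0.02·(-93) = -1.14
Step 2: J′(-1.14) = 1.633824; θ₂ = -1.14 − 0.02·1.633824 = -1.17267648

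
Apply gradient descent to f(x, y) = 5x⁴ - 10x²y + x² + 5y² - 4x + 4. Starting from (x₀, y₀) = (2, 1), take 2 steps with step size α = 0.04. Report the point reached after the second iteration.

∇f = (20x³ - 20xy + 2x - 4, -10x² + 10y)
(x₁, y₁) = (2, 1) − 0.04·(120, -30) = (-2.8, 2.2)
(x₂, y₂) = (-2.8, 2.2) − 0.04·(-325.44, -56.4) = (10.2176, 4.456)

(10.2176, 4.456)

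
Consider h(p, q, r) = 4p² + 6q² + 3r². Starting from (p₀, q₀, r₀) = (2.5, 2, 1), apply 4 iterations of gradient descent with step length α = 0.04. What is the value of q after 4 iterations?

∇h = (8p, 12q, 6r)
Step 1: at (2.5, 2, 1), ∇h = (20, 24, 6) → (2.5, 2, 1) − 0.04·(20, 24, 6) = (1.7, 1.04, 0.76)
Step 2: at (1.7, 1.04, 0.76), ∇h = (13.6, 12.48, 4.56) → (1.7, 1.04, 0.76) − 0.04·(13.6, 12.48, 4.56) = (1.156, 0.5408, 0.5776)
Step 3: at (1.156, 0.5408, 0.5776), ∇h = (9.248, 6.4896, 3.4656) → (1.156, 0.5408, 0.5776) − 0.04·(9.248, 6.4896, 3.4656) = (0.78608, 0.281216, 0.438976)
Step 4: at (0.78608, 0.281216, 0.438976), ∇h = (6.28864, 3.374592, 2.633856) → (0.78608, 0.281216, 0.438976) − 0.04·(6.28864, 3.374592, 2.633856) = (0.5345344, 0.14623232, 0.33362176)
q = 0.14623232

0.14623232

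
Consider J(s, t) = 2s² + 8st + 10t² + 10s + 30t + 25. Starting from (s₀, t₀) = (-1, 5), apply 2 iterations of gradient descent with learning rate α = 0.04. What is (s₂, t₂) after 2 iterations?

(-2.824, -0.2672)

∇J = (4s + 8t + 10, 8s + 20t + 30)
Step 1: at (-1, 5), ∇J = (46, 122) → (-1, 5) − 0.04·(46, 122) = (-2.84, 0.12)
Step 2: at (-2.84, 0.12), ∇J = (-0.4, 9.68) → (-2.84, 0.12) − 0.04·(-0.4, 9.68) = (-2.824, -0.2672)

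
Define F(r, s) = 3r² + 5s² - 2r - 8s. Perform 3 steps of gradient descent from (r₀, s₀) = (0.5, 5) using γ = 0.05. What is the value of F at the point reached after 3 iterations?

-2.14540425

∇F = (6r - 2, 10s - 8)
Step 1: at (0.5, 5), ∇F = (1, 42) → (0.5, 5) − 0.05·(1, 42) = (0.45, 2.9)
Step 2: at (0.45, 2.9), ∇F = (0.7, 21) → (0.45, 2.9) − 0.05·(0.7, 21) = (0.415, 1.85)
Step 3: at (0.415, 1.85), ∇F = (0.49, 10.5) → (0.415, 1.85) − 0.05·(0.49, 10.5) = (0.3905, 1.325)
F(0.3905, 1.325) = -2.14540425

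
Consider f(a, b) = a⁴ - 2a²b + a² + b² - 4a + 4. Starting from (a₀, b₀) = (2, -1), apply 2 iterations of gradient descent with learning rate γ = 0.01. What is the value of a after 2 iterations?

∇f = (4a³ - 4ab + 2a - 4, -2a² + 2b)
Step 1: at (2, -1), ∇f = (40, -10) → (2, -1) − 0.01·(40, -10) = (1.6, -0.9)
Step 2: at (1.6, -0.9), ∇f = (21.344, -6.92) → (1.6, -0.9) − 0.01·(21.344, -6.92) = (1.38656, -0.8308)
a = 1.38656

1.38656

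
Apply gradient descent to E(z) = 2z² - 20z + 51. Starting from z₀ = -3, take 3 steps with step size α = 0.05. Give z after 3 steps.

E′(z) = 4z - 20
Step 1: E′(-3) = -32; z₁ = -3 − 0.05·(-32) = -1.4
Step 2: E′(-1.4) = -25.6; z₂ = -1.4 − 0.05·(-25.6) = -0.12
Step 3: E′(-0.12) = -20.48; z₃ = -0.12 − 0.05·(-20.48) = 0.904

0.904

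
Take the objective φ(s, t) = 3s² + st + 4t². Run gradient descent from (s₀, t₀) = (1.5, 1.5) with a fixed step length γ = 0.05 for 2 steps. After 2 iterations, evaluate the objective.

2.31631875

∇φ = (6s + t, s + 8t)
Step 1: at (1.5, 1.5), ∇φ = (10.5, 13.5) → (1.5, 1.5) − 0.05·(10.5, 13.5) = (0.975, 0.825)
Step 2: at (0.975, 0.825), ∇φ = (6.675, 7.575) → (0.975, 0.825) − 0.05·(6.675, 7.575) = (0.64125, 0.44625)
φ(0.64125, 0.44625) = 2.31631875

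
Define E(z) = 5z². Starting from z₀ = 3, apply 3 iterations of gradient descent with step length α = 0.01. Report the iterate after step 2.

2.43

E′(z) = 10z
Step 1: E′(3) = 30; z₁ = 3 − 0.01·30 = 2.7
Step 2: E′(2.7) = 27; z₂ = 2.7 − 0.01·27 = 2.43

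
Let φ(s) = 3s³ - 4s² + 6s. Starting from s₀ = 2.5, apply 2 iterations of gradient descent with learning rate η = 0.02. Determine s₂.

φ′(s) = 9s² - 8s + 6
s₁ = 2.5 − 0.02·42.25 = 1.655
s₂ = 1.655 − 0.02·17.411225 = 1.3067755

1.3067755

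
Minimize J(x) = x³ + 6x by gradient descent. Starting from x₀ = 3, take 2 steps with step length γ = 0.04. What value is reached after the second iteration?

1.101312

J′(x) = 3x² + 6
Step 1: J′(3) = 33; x₁ = 3 − 0.04·33 = 1.68
Step 2: J′(1.68) = 14.4672; x₂ = 1.68 − 0.04·14.4672 = 1.101312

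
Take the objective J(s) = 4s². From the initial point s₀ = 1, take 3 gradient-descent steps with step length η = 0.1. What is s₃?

J′(s) = 8s
Step 1: J′(1) = 8; s₁ = 1 − 0.1·8 = 0.2
Step 2: J′(0.2) = 1.6; s₂ = 0.2 − 0.1·1.6 = 0.04
Step 3: J′(0.04) = 0.32; s₃ = 0.04 − 0.1·0.32 = 0.008

0.008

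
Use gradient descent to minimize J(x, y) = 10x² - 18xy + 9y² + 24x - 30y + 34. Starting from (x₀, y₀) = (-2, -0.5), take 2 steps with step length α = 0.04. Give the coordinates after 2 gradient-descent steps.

(-1.5776, -0.1448)

∇J = (20x - 18y + 24, -18x + 18y - 30)
Step 1: at (-2, -0.5), ∇J = (-7, -3) → (-2, -0.5) − 0.04·(-7, -3) = (-1.72, -0.38)
Step 2: at (-1.72, -0.38), ∇J = (-3.56, -5.88) → (-1.72, -0.38) − 0.04·(-3.56, -5.88) = (-1.5776, -0.1448)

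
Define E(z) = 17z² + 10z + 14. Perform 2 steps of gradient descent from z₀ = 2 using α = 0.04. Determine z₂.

E′(z) = 34z + 10
z₁ = 2 − 0.04·78 = -1.12
z₂ = -1.12 − 0.04·(-28.08) = 0.0032

0.0032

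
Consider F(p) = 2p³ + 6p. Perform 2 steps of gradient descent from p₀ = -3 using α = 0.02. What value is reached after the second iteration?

-6.4368

F′(p) = 6p² + 6
p₁ = -3 − 0.02·60 = -4.2
p₂ = -4.2 − 0.02·111.84 = -6.4368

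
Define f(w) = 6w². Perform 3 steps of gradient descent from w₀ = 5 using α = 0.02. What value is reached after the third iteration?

f′(w) = 12w
w₁ = 5 − 0.02·60 = 3.8
w₂ = 3.8 − 0.02·45.6 = 2.888
w₃ = 2.888 − 0.02·34.656 = 2.19488

2.19488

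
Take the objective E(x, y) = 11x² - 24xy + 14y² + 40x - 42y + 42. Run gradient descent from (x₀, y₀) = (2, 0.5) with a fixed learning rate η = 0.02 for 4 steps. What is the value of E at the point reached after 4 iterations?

12.2019927085056

∇E = (22x - 24y + 40, -24x + 28y - 42)
Step 1: at (2, 0.5), ∇E = (72, -76) → (2, 0.5) − 0.02·(72, -76) = (0.56, 2.02)
Step 2: at (0.56, 2.02), ∇E = (3.84, 1.12) → (0.56, 2.02) − 0.02·(3.84, 1.12) = (0.4832, 1.9976)
Step 3: at (0.4832, 1.9976), ∇E = (2.688, 2.336) → (0.4832, 1.9976) − 0.02·(2.688, 2.336) = (0.42944, 1.95088)
Step 4: at (0.42944, 1.95088), ∇E = (2.62656, 2.31808) → (0.42944, 1.95088) − 0.02·(2.62656, 2.31808) = (0.3769088, 1.9045184)
E(0.3769088, 1.9045184) = 12.2019927085056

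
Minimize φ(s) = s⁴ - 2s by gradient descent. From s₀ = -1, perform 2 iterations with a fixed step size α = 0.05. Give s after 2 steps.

φ′(s) = 4s³ - 2
Step 1: φ′(-1) = -6; s₁ = -1 − 0.05·(-6) = -0.7
Step 2: φ′(-0.7) = -3.372; s₂ = -0.7 − 0.05·(-3.372) = -0.5314

-0.5314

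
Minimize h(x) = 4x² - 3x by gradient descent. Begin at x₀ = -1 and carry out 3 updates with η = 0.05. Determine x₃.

h′(x) = 8x - 3
Step 1: h′(-1) = -11; x₁ = -1 − 0.05·(-11) = -0.45
Step 2: h′(-0.45) = -6.6; x₂ = -0.45 − 0.05·(-6.6) = -0.12
Step 3: h′(-0.12) = -3.96; x₃ = -0.12 − 0.05·(-3.96) = 0.078

0.078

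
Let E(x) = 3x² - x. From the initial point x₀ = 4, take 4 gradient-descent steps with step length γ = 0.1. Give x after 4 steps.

E′(x) = 6x - 1
x₁ = 4 − 0.1·23 = 1.7
x₂ = 1.7 − 0.1·9.2 = 0.78
x₃ = 0.78 − 0.1·3.68 = 0.412
x₄ = 0.412 − 0.1·1.472 = 0.2648

0.2648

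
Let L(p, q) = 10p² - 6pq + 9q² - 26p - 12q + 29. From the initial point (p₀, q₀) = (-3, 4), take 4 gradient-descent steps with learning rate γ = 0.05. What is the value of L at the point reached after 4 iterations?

∇L = (20p - 6q - 26, -6p + 18q - 12)
(p₁, q₁) = (-3, 4) − 0.05·(-110, 78) = (2.5, 0.1)
(p₂, q₂) = (2.5, 0.1) − 0.05·(23.4, -25.2) = (1.33, 1.36)
(p₃, q₃) = (1.33, 1.36) − 0.05·(-7.56, 4.5) = (1.708, 1.135)
(p₄, q₄) = (1.708, 1.135) − 0.05·(1.35, -1.818) = (1.6405, 1.2259)
L(1.6405, 1.2259) = 0.00754609

0.00754609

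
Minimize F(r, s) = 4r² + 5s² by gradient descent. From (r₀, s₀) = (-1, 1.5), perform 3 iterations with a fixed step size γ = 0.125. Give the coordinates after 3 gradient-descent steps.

(0, -0.0234375)

∇F = (8r, 10s)
Step 1: at (-1, 1.5), ∇F = (-8, 15) → (-1, 1.5) − 0.125·(-8, 15) = (0, -0.375)
Step 2: at (0, -0.375), ∇F = (0, -3.75) → (0, -0.375) − 0.125·(0, -3.75) = (0, 0.09375)
Step 3: at (0, 0.09375), ∇F = (0, 0.9375) → (0, 0.09375) − 0.125·(0, 0.9375) = (0, -0.0234375)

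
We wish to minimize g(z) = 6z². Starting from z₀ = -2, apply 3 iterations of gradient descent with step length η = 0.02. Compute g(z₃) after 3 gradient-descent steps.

4.624798285824

g′(z) = 12z
Step 1: g′(-2) = -24; z₁ = -2 − 0.02·(-24) = -1.52
Step 2: g′(-1.52) = -18.24; z₂ = -1.52 − 0.02·(-18.24) = -1.1552
Step 3: g′(-1.1552) = -13.8624; z₃ = -1.1552 − 0.02·(-13.8624) = -0.877952
g(-0.877952) = 4.624798285824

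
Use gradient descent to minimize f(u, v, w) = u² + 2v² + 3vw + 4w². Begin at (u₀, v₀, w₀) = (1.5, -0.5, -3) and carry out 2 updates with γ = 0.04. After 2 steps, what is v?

∇f = (2u, 4v + 3w, 3v + 8w)
Step 1: at (1.5, -0.5, -3), ∇f = (3, -11, -25.5) → (1.5, -0.5, -3) − 0.04·(3, -11, -25.5) = (1.38, -0.06, -1.98)
Step 2: at (1.38, -0.06, -1.98), ∇f = (2.76, -6.18, -16.02) → (1.38, -0.06, -1.98) − 0.04·(2.76, -6.18, -16.02) = (1.2696, 0.1872, -1.3392)
v = 0.1872

0.1872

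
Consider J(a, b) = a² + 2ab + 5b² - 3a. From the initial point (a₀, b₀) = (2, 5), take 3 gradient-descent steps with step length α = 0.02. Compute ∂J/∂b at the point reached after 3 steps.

26.843456

∇J = (2a + 2b - 3, 2a + 10b)
Step 1: at (2, 5), ∇J = (11, 54) → (2, 5) − 0.02·(11, 54) = (1.78, 3.92)
Step 2: at (1.78, 3.92), ∇J = (8.4, 42.76) → (1.78, 3.92) − 0.02·(8.4, 42.76) = (1.612, 3.0648)
Step 3: at (1.612, 3.0648), ∇J = (6.3536, 33.872) → (1.612, 3.0648) − 0.02·(6.3536, 33.872) = (1.484928, 2.38736)
∂J/∂b at (1.484928, 2.38736) = 26.843456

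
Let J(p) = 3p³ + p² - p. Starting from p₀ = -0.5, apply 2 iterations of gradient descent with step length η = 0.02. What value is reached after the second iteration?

-0.5107045

J′(p) = 9p² + 2p - 1
Step 1: J′(-0.5) = 0.25; p₁ = -0.5 − 0.02·0.25 = -0.505
Step 2: J′(-0.505) = 0.285225; p₂ = -0.505 − 0.02·0.285225 = -0.5107045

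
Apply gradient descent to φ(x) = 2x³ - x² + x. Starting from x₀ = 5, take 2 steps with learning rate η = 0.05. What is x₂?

φ′(x) = 6x² - 2x + 1
Step 1: φ′(5) = 141; x₁ = 5 − 0.05·141 = -2.05
Step 2: φ′(-2.05) = 30.315; x₂ = -2.05 − 0.05·30.315 = -3.56575

-3.56575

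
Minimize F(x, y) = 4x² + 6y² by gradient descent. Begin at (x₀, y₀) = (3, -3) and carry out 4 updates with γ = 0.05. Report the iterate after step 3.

∇F = (8x, 12y)
(x₁, y₁) = (3, -3) − 0.05·(24, -36) = (1.8, -1.2)
(x₂, y₂) = (1.8, -1.2) − 0.05·(14.4, -14.4) = (1.08, -0.48)
(x₃, y₃) = (1.08, -0.48) − 0.05·(8.64, -5.76) = (0.648, -0.192)

(0.648, -0.192)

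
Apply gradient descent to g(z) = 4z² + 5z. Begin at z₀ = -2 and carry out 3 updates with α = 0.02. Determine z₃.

-1.439968

g′(z) = 8z + 5
Step 1: g′(-2) = -11; z₁ = -2 − 0.02·(-11) = -1.78
Step 2: g′(-1.78) = -9.24; z₂ = -1.78 − 0.02·(-9.24) = -1.5952
Step 3: g′(-1.5952) = -7.7616; z₃ = -1.5952 − 0.02·(-7.7616) = -1.439968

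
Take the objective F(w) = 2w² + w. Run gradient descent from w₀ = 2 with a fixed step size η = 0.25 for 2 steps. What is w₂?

F′(w) = 4w + 1
w₁ = 2 − 0.25·9 = -0.25
w₂ = -0.25 − 0.25·0 = -0.25

-0.25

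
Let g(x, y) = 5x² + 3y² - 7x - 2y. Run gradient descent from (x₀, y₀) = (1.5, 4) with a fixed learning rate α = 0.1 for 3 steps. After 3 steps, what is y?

0.568

∇g = (10x - 7, 6y - 2)
Step 1: at (1.5, 4), ∇g = (8, 22) → (1.5, 4) − 0.1·(8, 22) = (0.7, 1.8)
Step 2: at (0.7, 1.8), ∇g = (0, 8.8) → (0.7, 1.8) − 0.1·(0, 8.8) = (0.7, 0.92)
Step 3: at (0.7, 0.92), ∇g = (0, 3.52) → (0.7, 0.92) − 0.1·(0, 3.52) = (0.7, 0.568)
y = 0.568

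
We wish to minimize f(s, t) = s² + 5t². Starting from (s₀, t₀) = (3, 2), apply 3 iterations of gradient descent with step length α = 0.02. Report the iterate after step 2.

(2.7648, 1.28)

∇f = (2s, 10t)
Step 1: at (3, 2), ∇f = (6, 20) → (3, 2) − 0.02·(6, 20) = (2.88, 1.6)
Step 2: at (2.88, 1.6), ∇f = (5.76, 16) → (2.88, 1.6) − 0.02·(5.76, 16) = (2.7648, 1.28)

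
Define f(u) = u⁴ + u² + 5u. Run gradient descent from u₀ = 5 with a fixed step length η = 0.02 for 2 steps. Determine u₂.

f′(u) = 4u³ + 2u + 5
u₁ = 5 − 0.02·515 = -5.3
u₂ = -5.3 − 0.02·(-601.108) = 6.72216

6.72216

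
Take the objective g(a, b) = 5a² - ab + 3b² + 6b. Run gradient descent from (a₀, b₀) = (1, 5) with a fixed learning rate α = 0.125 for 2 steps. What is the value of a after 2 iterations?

-0.015625

∇g = (10a - b, -a + 6b + 6)
(a₁, b₁) = (1, 5) − 0.125·(5, 35) = (0.375, 0.625)
(a₂, b₂) = (0.375, 0.625) − 0.125·(3.125, 9.375) = (-0.015625, -0.546875)
a = -0.015625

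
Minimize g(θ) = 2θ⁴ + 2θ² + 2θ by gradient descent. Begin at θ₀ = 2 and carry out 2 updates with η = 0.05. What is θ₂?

g′(θ) = 8θ³ + 4θ + 2
Step 1: g′(2) = 74; θ₁ = 2 − 0.05·74 = -1.7
Step 2: g′(-1.7) = -44.104; θ₂ = -1.7 − 0.05·(-44.104) = 0.5052

0.5052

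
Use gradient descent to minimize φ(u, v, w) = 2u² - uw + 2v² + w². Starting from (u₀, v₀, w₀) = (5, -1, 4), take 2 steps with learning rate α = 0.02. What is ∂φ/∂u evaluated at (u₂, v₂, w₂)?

13.6616

∇φ = (4u - w, 4v, -u + 2w)
(u₁, v₁, w₁) = (5, -1, 4) − 0.02·(16, -4, 3) = (4.68, -0.92, 3.94)
(u₂, v₂, w₂) = (4.68, -0.92, 3.94) − 0.02·(14.78, -3.68, 3.2) = (4.3844, -0.8464, 3.876)
∂φ/∂u at (4.3844, -0.8464, 3.876) = 13.6616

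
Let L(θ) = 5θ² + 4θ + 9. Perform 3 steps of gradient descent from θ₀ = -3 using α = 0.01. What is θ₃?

-2.2954

L′(θ) = 10θ + 4
θ₁ = -3 − 0.01·(-26) = -2.74
θ₂ = -2.74 − 0.01·(-23.4) = -2.506
θ₃ = -2.506 − 0.01·(-21.06) = -2.2954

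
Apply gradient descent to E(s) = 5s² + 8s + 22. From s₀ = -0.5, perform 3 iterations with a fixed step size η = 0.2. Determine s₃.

-1.1

E′(s) = 10s + 8
Step 1: E′(-0.5) = 3; s₁ = -0.5 − 0.2·3 = -1.1
Step 2: E′(-1.1) = -3; s₂ = -1.1 − 0.2·(-3) = -0.5
Step 3: E′(-0.5) = 3; s₃ = -0.5 − 0.2·3 = -1.1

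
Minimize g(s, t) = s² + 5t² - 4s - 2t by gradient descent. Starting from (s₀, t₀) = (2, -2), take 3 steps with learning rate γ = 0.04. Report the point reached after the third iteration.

(2, -0.2752)

∇g = (2s - 4, 10t - 2)
Step 1: at (2, -2), ∇g = (0, -22) → (2, -2) − 0.04·(0, -22) = (2, -1.12)
Step 2: at (2, -1.12), ∇g = (0, -13.2) → (2, -1.12) − 0.04·(0, -13.2) = (2, -0.592)
Step 3: at (2, -0.592), ∇g = (0, -7.92) → (2, -0.592) − 0.04·(0, -7.92) = (2, -0.2752)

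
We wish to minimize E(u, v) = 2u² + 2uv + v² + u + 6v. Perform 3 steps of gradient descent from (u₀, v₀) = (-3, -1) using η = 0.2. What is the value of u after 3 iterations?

0.352

∇E = (4u + 2v + 1, 2u + 2v + 6)
Step 1: at (-3, -1), ∇E = (-13, -2) → (-3, -1) − 0.2·(-13, -2) = (-0.4, -0.6)
Step 2: at (-0.4, -0.6), ∇E = (-1.8, 4) → (-0.4, -0.6) − 0.2·(-1.8, 4) = (-0.04, -1.4)
Step 3: at (-0.04, -1.4), ∇E = (-1.96, 3.12) → (-0.04, -1.4) − 0.2·(-1.96, 3.12) = (0.352, -2.024)
u = 0.352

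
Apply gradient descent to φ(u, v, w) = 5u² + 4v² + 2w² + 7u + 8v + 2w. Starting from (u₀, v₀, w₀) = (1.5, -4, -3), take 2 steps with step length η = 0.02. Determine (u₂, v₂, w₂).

(0.708, -3.1168, -2.616)

∇φ = (10u + 7, 8v + 8, 4w + 2)
Step 1: at (1.5, -4, -3), ∇φ = (22, -24, -10) → (1.5, -4, -3) − 0.02·(22, -24, -10) = (1.06, -3.52, -2.8)
Step 2: at (1.06, -3.52, -2.8), ∇φ = (17.6, -20.16, -9.2) → (1.06, -3.52, -2.8) − 0.02·(17.6, -20.16, -9.2) = (0.708, -3.1168, -2.616)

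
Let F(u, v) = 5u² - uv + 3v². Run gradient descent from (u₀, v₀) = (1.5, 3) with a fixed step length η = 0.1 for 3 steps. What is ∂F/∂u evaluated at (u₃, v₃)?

∇F = (10u - v, -u + 6v)
Step 1: at (1.5, 3), ∇F = (12, 16.5) → (1.5, 3) − 0.1·(12, 16.5) = (0.3, 1.35)
Step 2: at (0.3, 1.35), ∇F = (1.65, 7.8) → (0.3, 1.35) − 0.1·(1.65, 7.8) = (0.135, 0.57)
Step 3: at (0.135, 0.57), ∇F = (0.78, 3.285) → (0.135, 0.57) − 0.1·(0.78, 3.285) = (0.057, 0.2415)
∂F/∂u at (0.057, 0.2415) = 0.3285

0.3285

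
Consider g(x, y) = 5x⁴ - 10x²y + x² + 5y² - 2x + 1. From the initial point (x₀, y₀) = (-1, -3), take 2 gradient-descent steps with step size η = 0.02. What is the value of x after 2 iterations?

-0.0313728

∇g = (20x³ - 20xy + 2x - 2, -10x² + 10y)
Step 1: at (-1, -3), ∇g = (-84, -40) → (-1, -3) − 0.02·(-84, -40) = (0.68, -2.2)
Step 2: at (0.68, -2.2), ∇g = (35.56864, -26.624) → (0.68, -2.2) − 0.02·(35.56864, -26.624) = (-0.0313728, -1.66752)
x = -0.0313728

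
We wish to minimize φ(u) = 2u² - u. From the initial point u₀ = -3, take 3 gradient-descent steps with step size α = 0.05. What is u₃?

φ′(u) = 4u - 1
u₁ = -3 − 0.05·(-13) = -2.35
u₂ = -2.35 − 0.05·(-10.4) = -1.83
u₃ = -1.83 − 0.05·(-8.32) = -1.414

-1.414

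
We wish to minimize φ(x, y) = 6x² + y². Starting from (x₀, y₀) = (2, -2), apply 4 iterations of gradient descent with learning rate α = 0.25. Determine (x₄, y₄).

(32, -0.125)

∇φ = (12x, 2y)
Step 1: at (2, -2), ∇φ = (24, -4) → (2, -2) − 0.25·(24, -4) = (-4, -1)
Step 2: at (-4, -1), ∇φ = (-48, -2) → (-4, -1) − 0.25·(-48, -2) = (8, -0.5)
Step 3: at (8, -0.5), ∇φ = (96, -1) → (8, -0.5) − 0.25·(96, -1) = (-16, -0.25)
Step 4: at (-16, -0.25), ∇φ = (-192, -0.5) → (-16, -0.25) − 0.25·(-192, -0.5) = (32, -0.125)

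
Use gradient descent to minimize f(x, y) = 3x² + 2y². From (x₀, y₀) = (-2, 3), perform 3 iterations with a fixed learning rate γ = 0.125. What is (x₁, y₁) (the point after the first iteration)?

∇f = (6x, 4y)
Step 1: at (-2, 3), ∇f = (-12, 12) → (-2, 3) − 0.125·(-12, 12) = (-0.5, 1.5)

(-0.5, 1.5)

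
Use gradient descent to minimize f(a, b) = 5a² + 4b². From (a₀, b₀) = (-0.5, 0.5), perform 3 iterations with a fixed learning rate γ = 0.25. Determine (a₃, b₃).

(1.6875, -0.5)

∇f = (10a, 8b)
(a₁, b₁) = (-0.5, 0.5) − 0.25·(-5, 4) = (0.75, -0.5)
(a₂, b₂) = (0.75, -0.5) − 0.25·(7.5, -4) = (-1.125, 0.5)
(a₃, b₃) = (-1.125, 0.5) − 0.25·(-11.25, 4) = (1.6875, -0.5)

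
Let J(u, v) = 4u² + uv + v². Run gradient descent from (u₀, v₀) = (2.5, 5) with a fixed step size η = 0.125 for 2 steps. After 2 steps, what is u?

-0.4296875

∇J = (8u + v, u + 2v)
Step 1: at (2.5, 5), ∇J = (25, 12.5) → (2.5, 5) − 0.125·(25, 12.5) = (-0.625, 3.4375)
Step 2: at (-0.625, 3.4375), ∇J = (-1.5625, 6.25) → (-0.625, 3.4375) − 0.125·(-1.5625, 6.25) = (-0.4296875, 2.65625)
u = -0.4296875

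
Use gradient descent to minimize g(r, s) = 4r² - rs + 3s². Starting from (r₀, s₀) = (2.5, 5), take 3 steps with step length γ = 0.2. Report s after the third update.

∇g = (8r - s, -r + 6s)
Step 1: at (2.5, 5), ∇g = (15, 27.5) → (2.5, 5) − 0.2·(15, 27.5) = (-0.5, -0.5)
Step 2: at (-0.5, -0.5), ∇g = (-3.5, -2.5) → (-0.5, -0.5) − 0.2·(-3.5, -2.5) = (0.2, 0)
Step 3: at (0.2, 0), ∇g = (1.6, -0.2) → (0.2, 0) − 0.2·(1.6, -0.2) = (-0.12, 0.04)
s = 0.04

0.04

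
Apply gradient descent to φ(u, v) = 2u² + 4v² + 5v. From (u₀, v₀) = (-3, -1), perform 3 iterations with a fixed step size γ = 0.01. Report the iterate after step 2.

∇φ = (4u, 8v + 5)
(u₁, v₁) = (-3, -1) − 0.01·(-12, -3) = (-2.88, -0.97)
(u₂, v₂) = (-2.88, -0.97) − 0.01·(-11.52, -2.76) = (-2.7648, -0.9424)

(-2.7648, -0.9424)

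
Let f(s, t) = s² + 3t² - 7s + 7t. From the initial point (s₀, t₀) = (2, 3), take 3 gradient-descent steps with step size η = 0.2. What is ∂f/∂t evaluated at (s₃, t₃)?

∇f = (2s - 7, 6t + 7)
Step 1: at (2, 3), ∇f = (-3, 25) → (2, 3) − 0.2·(-3, 25) = (2.6, -2)
Step 2: at (2.6, -2), ∇f = (-1.8, -5) → (2.6, -2) − 0.2·(-1.8, -5) = (2.96, -1)
Step 3: at (2.96, -1), ∇f = (-1.08, 1) → (2.96, -1) − 0.2·(-1.08, 1) = (3.176, -1.2)
∂f/∂t at (3.176, -1.2) = -0.2

-0.2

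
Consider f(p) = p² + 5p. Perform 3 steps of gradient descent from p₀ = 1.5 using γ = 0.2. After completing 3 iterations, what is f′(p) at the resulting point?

f′(p) = 2p + 5
p₁ = 1.5 − 0.2·8 = -0.1
p₂ = -0.1 − 0.2·4.8 = -1.06
p₃ = -1.06 − 0.2·2.88 = -1.636
f′(p) at (-1.636) = 1.728

1.728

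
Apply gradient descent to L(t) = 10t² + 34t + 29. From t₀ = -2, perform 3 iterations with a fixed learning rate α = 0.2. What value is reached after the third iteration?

L′(t) = 20t + 34
t₁ = -2 − 0.2·(-6) = -0.8
t₂ = -0.8 − 0.2·18 = -4.4
t₃ = -4.4 − 0.2·(-54) = 6.4

6.4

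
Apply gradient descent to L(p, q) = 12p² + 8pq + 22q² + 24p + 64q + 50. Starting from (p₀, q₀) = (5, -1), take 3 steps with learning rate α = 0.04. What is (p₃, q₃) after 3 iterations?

∇L = (24p + 8q + 24, 8p + 44q + 64)
(p₁, q₁) = (5, -1) − 0.04·(136, 60) = (-0.44, -3.4)
(p₂, q₂) = (-0.44, -3.4) − 0.04·(-13.76, -89.12) = (0.1104, 0.1648)
(p₃, q₃) = (0.1104, 0.1648) − 0.04·(27.968, 72.1344) = (-1.00832, -2.720576)

(-1.00832, -2.720576)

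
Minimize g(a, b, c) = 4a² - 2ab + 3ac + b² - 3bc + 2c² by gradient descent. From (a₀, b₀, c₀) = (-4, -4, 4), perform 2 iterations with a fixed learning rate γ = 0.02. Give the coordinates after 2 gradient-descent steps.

∇g = (8a - 2b + 3c, -2a + 2b - 3c, 3a - 3b + 4c)
Step 1: at (-4, -4, 4), ∇g = (-12, -12, 16) → (-4, -4, 4) − 0.02·(-12, -12, 16) = (-3.76, -3.76, 3.68)
Step 2: at (-3.76, -3.76, 3.68), ∇g = (-11.52, -11.04, 14.72) → (-3.76, -3.76, 3.68) − 0.02·(-11.52, -11.04, 14.72) = (-3.5296, -3.5392, 3.3856)

(-3.5296, -3.5392, 3.3856)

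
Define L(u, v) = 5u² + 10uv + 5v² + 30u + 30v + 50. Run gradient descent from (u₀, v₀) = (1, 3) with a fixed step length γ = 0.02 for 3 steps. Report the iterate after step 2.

(-1.24, 0.76)

∇L = (10u + 10v + 30, 10u + 10v + 30)
Step 1: at (1, 3), ∇L = (70, 70) → (1, 3) − 0.02·(70, 70) = (-0.4, 1.6)
Step 2: at (-0.4, 1.6), ∇L = (42, 42) → (-0.4, 1.6) − 0.02·(42, 42) = (-1.24, 0.76)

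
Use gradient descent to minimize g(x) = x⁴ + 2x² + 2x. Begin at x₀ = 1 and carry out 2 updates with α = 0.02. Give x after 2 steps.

g′(x) = 4x³ + 4x + 2
Step 1: g′(1) = 10; x₁ = 1 − 0.02·10 = 0.8
Step 2: g′(0.8) = 7.248; x₂ = 0.8 − 0.02·7.248 = 0.65504

0.65504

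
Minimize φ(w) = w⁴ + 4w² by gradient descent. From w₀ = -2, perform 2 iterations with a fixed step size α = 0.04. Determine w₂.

φ′(w) = 4w³ + 8w
Step 1: φ′(-2) = -48; w₁ = -2 − 0.04·(-48) = -0.08
Step 2: φ′(-0.08) = -0.642048; w₂ = -0.08 − 0.04·(-0.642048) = -0.05431808

-0.05431808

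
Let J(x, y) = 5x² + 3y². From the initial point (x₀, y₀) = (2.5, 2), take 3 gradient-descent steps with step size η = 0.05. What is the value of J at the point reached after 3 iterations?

∇J = (10x, 6y)
(x₁, y₁) = (2.5, 2) − 0.05·(25, 12) = (1.25, 1.4)
(x₂, y₂) = (1.25, 1.4) − 0.05·(12.5, 8.4) = (0.625, 0.98)
(x₃, y₃) = (0.625, 0.98) − 0.05·(6.25, 5.88) = (0.3125, 0.686)
J(0.3125, 0.686) = 1.90006925

1.90006925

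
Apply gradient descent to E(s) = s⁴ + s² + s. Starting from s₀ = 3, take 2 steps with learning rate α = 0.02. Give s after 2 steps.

0.62456

E′(s) = 4s³ + 2s + 1
s₁ = 3 − 0.02·115 = 0.7
s₂ = 0.7 − 0.02·3.772 = 0.62456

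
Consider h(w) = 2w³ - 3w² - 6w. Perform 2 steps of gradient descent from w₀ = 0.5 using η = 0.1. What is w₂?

h′(w) = 6w² - 6w - 6
Step 1: h′(0.5) = -7.5; w₁ = 0.5 − 0.1·(-7.5) = 1.25
Step 2: h′(1.25) = -4.125; w₂ = 1.25 − 0.1·(-4.125) = 1.6625

1.6625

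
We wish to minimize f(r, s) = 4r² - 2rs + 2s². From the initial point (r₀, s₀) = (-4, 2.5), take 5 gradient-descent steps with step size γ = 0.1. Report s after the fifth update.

∇f = (8r - 2s, -2r + 4s)
(r₁, s₁) = (-4, 2.5) − 0.1·(-37, 18) = (-0.3, 0.7)
(r₂, s₂) = (-0.3, 0.7) − 0.1·(-3.8, 3.4) = (0.08, 0.36)
(r₃, s₃) = (0.08, 0.36) − 0.1·(-0.08, 1.28) = (0.088, 0.232)
(r₄, s₄) = (0.088, 0.232) − 0.1·(0.24, 0.752) = (0.064, 0.1568)
(r₅, s₅) = (0.064, 0.1568) − 0.1·(0.1984, 0.4992) = (0.04416, 0.10688)
s = 0.10688

0.10688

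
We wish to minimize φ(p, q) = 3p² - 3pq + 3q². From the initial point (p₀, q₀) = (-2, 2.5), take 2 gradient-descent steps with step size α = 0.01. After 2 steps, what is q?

∇φ = (6p - 3q, -3p + 6q)
(p₁, q₁) = (-2, 2.5) − 0.01·(-19.5, 21) = (-1.805, 2.29)
(p₂, q₂) = (-1.805, 2.29) − 0.01·(-17.7, 19.155) = (-1.628, 2.09845)
q = 2.09845

2.09845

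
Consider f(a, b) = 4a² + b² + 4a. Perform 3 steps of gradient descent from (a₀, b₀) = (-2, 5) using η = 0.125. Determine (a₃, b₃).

(-0.5, 2.109375)

∇f = (8a + 4, 2b)
Step 1: at (-2, 5), ∇f = (-12, 10) → (-2, 5) − 0.125·(-12, 10) = (-0.5, 3.75)
Step 2: at (-0.5, 3.75), ∇f = (0, 7.5) → (-0.5, 3.75) − 0.125·(0, 7.5) = (-0.5, 2.8125)
Step 3: at (-0.5, 2.8125), ∇f = (0, 5.625) → (-0.5, 2.8125) − 0.125·(0, 5.625) = (-0.5, 2.109375)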